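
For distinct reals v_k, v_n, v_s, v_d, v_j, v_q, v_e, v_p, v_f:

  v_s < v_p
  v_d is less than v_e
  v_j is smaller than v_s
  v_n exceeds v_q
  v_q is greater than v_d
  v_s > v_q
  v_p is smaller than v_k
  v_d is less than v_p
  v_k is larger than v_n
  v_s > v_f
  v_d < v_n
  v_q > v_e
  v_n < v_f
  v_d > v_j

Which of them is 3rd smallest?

Chaining the given pairs: v_j < v_d < v_e < v_q < v_n < v_f < v_s < v_p < v_k.
Counting 3 from the smallest end gives v_e.

v_e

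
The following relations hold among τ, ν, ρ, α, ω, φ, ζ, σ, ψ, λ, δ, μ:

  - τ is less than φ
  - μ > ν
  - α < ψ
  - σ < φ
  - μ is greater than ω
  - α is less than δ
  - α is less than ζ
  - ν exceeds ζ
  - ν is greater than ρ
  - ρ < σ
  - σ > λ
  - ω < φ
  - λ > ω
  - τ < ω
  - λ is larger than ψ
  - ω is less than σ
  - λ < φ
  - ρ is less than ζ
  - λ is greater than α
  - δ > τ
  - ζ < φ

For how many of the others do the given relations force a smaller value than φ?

8

Directly below φ: τ, ω, ζ, λ, σ.
One step further: α, ρ, ψ (8 so far).
Nothing else is reachable below φ; 8 in all.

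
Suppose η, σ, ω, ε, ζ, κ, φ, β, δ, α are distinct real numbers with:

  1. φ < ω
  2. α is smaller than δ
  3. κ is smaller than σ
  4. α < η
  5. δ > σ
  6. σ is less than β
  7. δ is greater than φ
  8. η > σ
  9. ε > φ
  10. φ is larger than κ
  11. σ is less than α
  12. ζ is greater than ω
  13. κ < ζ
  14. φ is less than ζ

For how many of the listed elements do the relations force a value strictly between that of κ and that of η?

The relations place κ below η. An element lies strictly between them when it is forced above κ and also forced below η.
Above κ: {σ, φ, α, ε, ω, δ, β, ζ}. Below η: {σ, α}.
Intersection: {σ, α} — 2.

2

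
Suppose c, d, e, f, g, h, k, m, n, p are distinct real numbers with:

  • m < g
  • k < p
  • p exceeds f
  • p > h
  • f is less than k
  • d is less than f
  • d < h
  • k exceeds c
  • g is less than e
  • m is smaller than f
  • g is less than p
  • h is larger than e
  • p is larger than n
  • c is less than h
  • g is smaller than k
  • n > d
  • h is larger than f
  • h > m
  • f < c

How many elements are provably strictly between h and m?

The relations place m below h. An element lies strictly between them when it is forced above m and also forced below h.
Above m: {f, g, e, c, k, p}. Below h: {d, f, g, e, c}.
Intersection: {f, g, e, c} — 4.

4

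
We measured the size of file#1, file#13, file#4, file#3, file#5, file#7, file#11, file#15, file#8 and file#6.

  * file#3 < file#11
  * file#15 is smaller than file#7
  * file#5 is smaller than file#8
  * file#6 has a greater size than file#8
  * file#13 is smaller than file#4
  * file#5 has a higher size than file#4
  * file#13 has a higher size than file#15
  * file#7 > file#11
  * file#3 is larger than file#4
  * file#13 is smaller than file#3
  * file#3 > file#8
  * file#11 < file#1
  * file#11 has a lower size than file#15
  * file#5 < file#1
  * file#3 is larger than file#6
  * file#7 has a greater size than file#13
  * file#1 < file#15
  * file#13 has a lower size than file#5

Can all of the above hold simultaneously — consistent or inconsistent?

We have file#15 < file#13 stated directly, yet also file#13 < file#4 < file#5 < file#8 < file#6 < file#3 < file#11 < file#1 < file#15 by chaining the others — so file#13 < file#15. Contradiction.

inconsistent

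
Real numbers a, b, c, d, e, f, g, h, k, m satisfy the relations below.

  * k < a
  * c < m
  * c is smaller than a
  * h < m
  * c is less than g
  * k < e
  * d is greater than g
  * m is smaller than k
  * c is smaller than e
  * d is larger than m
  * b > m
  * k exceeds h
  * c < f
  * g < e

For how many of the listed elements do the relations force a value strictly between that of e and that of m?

Chaining upward from m reaches: b, d, k, a.
Chaining downward from e reaches: c, h, g, k.
Strictly between m and e are those in both lists: k — 1 element.

1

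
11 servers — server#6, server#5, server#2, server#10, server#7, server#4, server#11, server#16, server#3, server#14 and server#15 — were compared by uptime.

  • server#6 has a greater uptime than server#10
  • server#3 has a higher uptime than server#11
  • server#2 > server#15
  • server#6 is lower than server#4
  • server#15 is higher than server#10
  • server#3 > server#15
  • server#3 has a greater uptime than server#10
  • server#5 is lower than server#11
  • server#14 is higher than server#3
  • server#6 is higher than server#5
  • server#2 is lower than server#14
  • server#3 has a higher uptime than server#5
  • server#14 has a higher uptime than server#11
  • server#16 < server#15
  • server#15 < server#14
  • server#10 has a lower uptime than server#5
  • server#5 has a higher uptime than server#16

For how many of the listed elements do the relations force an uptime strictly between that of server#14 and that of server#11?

The relations place server#11 below server#14. An element lies strictly between them when it is forced above server#11 and also forced below server#14.
Above server#11: {server#3}. Below server#14: {server#10, server#16, server#15, server#2, server#5, server#3}.
Intersection: {server#3} — 1.

1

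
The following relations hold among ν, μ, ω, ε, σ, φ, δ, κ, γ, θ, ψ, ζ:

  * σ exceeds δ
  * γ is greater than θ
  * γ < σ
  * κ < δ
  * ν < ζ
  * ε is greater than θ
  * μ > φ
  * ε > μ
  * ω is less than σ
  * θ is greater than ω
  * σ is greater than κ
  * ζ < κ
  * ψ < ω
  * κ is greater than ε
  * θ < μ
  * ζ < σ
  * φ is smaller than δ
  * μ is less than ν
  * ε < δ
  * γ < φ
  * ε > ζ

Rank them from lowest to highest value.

ψ < ω < θ < γ < φ < μ < ν < ζ < ε < κ < δ < σ

Nothing is placed below ψ, so it is least; from there ψ < ω; ω < θ; θ < γ; γ < φ; φ < μ; μ < ν; ν < ζ; ζ < ε; ε < κ; κ < δ; δ < σ, each given directly.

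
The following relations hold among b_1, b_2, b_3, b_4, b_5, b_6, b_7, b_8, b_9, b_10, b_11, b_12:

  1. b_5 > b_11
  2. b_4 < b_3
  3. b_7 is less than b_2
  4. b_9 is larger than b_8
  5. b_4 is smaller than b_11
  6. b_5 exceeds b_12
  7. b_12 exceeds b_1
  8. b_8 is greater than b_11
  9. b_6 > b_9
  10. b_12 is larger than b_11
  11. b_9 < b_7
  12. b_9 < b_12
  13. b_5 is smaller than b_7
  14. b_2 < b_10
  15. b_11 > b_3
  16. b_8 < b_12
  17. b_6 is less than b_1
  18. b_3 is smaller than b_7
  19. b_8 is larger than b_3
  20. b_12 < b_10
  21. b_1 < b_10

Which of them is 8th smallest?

Piecing the relations together gives one ordering: b_4 < b_3 < b_11 < b_8 < b_9 < b_6 < b_1 < b_12 < b_5 < b_7 < b_2 < b_10.
Counting 8 from the smallest end gives b_12.

b_12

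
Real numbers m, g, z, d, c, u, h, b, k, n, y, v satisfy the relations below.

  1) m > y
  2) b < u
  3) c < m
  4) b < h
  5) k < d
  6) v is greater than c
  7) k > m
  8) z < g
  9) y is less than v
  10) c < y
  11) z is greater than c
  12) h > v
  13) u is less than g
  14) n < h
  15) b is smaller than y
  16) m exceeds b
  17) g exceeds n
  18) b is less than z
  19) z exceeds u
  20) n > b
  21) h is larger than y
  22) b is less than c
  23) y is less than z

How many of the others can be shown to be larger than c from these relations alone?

Directly above c: y, m, z, v.
One step further: k, g, h (7 so far).
One step further: d (8 so far).
No other element is forced above c by the given relations, so the count is 8.

8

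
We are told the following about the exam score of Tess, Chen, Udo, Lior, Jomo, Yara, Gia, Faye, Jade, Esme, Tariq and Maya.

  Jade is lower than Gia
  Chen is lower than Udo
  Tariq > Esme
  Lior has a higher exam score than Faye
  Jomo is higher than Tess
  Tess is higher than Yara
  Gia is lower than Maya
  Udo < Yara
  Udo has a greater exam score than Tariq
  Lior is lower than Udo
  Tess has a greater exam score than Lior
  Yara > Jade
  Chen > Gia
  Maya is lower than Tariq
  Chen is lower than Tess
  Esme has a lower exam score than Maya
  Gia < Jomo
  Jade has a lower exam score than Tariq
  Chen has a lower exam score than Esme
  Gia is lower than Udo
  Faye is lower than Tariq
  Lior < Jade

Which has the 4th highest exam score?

Udo

Piecing the relations together gives one ordering: Faye < Lior < Jade < Gia < Chen < Esme < Maya < Tariq < Udo < Yara < Tess < Jomo.
The 4th largest is Udo.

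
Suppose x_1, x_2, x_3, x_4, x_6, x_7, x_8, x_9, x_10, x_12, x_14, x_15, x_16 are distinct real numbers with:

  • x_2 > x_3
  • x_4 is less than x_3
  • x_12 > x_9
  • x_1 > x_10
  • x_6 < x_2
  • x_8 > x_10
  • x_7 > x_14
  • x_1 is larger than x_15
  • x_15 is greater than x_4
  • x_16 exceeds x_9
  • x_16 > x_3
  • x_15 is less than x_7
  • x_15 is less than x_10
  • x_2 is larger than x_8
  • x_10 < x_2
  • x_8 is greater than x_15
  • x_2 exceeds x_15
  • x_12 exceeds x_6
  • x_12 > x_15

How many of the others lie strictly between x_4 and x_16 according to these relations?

The relations place x_4 below x_16. An element lies strictly between them when it is forced above x_4 and also forced below x_16.
Above x_4: {x_15, x_10, x_3, x_12, x_8, x_1, x_2, x_7}. Below x_16: {x_9, x_3}.
Intersection: {x_3} — 1.

1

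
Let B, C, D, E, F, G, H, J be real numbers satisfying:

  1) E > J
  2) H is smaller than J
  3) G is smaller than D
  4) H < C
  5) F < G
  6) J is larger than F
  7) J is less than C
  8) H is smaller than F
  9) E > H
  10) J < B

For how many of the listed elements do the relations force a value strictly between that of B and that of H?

The relations place H below B. An element lies strictly between them when it is forced above H and also forced below B.
Above H: {F, G, J, E, C, D}. Below B: {F, J}.
Intersection: {F, J} — 2.

2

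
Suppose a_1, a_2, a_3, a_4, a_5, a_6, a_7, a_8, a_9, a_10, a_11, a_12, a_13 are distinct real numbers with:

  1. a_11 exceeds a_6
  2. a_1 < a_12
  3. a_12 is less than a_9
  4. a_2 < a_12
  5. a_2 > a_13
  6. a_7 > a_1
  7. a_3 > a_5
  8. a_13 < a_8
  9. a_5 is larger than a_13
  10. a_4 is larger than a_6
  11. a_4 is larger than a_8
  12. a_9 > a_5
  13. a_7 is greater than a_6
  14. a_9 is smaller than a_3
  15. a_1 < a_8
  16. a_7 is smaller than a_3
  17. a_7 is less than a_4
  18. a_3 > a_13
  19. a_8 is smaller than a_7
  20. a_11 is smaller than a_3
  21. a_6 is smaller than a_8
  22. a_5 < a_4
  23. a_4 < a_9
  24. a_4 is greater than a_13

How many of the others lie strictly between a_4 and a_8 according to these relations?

The relations place a_8 below a_4. An element lies strictly between them when it is forced above a_8 and also forced below a_4.
Above a_8: {a_7, a_9, a_3}. Below a_4: {a_6, a_1, a_13, a_7, a_5}.
Intersection: {a_7} — 1.

1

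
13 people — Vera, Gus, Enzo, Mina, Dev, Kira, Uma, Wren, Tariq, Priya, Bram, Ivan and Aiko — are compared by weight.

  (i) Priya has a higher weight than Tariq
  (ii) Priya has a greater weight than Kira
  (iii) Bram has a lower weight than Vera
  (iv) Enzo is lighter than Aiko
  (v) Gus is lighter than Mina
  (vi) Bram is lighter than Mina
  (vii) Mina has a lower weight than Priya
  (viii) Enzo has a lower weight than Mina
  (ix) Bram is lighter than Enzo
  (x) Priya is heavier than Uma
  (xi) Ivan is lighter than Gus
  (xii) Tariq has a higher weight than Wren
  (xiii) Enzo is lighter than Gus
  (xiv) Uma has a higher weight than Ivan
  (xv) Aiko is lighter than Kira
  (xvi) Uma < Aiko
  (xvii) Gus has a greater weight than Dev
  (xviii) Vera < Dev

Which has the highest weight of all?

Chaining downward from Priya: directly below it, Uma, Tariq, Mina, Kira; then Bram, Enzo, Ivan, Wren, Aiko, Gus; then Dev; then Vera.
That covers every other element, and nothing is given above Priya, so Priya is the highest weight.

Priya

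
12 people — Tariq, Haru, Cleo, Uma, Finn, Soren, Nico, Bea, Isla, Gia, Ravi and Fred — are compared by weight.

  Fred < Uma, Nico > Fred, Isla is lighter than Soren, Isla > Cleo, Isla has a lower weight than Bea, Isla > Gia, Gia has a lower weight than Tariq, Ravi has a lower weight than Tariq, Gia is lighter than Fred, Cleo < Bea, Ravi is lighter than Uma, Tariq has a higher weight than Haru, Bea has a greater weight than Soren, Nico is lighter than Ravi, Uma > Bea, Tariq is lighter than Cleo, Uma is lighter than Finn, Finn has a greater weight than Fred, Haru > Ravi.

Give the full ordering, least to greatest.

Nothing is placed below Gia, so it is least; from there Gia < Fred; Fred < Nico; Nico < Ravi; Ravi < Haru; Haru < Tariq; Tariq < Cleo; Cleo < Isla; Isla < Soren; Soren < Bea; Bea < Uma; Uma < Finn, each given directly.

Gia < Fred < Nico < Ravi < Haru < Tariq < Cleo < Isla < Soren < Bea < Uma < Finn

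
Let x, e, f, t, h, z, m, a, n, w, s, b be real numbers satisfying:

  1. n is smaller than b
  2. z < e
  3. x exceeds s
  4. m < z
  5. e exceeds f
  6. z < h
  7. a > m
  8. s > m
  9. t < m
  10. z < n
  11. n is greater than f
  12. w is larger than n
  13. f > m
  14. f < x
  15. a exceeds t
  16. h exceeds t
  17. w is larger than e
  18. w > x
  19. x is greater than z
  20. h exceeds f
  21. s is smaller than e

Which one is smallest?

m is not least since t < m; s is not least since m < s; a is not least since m < a; f is not least since m < f; z is not least since m < z; x is not least since f < x; e is not least since z < e; n is not least since f < n; w is not least since n < w; b is not least since n < b; h is not least since t < h.
Only t has nothing below it, so t is the smallest.

t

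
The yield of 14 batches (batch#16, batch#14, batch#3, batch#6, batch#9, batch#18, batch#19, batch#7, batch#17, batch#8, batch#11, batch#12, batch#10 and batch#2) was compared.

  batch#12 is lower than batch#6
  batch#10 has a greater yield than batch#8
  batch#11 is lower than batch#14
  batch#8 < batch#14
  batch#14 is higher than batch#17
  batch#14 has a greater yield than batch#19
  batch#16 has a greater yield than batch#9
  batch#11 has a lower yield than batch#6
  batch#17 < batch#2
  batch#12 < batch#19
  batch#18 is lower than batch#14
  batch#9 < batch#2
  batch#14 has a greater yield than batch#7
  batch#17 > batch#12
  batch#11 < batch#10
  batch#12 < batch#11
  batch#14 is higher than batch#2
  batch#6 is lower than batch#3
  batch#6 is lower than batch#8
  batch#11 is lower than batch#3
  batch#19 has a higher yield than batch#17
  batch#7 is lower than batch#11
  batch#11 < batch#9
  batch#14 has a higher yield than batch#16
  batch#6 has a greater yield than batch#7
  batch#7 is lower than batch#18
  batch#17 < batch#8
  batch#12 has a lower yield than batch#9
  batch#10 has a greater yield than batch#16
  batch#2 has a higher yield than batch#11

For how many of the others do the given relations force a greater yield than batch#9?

The elements the relations force above batch#9 are batch#2, batch#16, batch#14, batch#10 — no chain reaches any other.
That is 4.

4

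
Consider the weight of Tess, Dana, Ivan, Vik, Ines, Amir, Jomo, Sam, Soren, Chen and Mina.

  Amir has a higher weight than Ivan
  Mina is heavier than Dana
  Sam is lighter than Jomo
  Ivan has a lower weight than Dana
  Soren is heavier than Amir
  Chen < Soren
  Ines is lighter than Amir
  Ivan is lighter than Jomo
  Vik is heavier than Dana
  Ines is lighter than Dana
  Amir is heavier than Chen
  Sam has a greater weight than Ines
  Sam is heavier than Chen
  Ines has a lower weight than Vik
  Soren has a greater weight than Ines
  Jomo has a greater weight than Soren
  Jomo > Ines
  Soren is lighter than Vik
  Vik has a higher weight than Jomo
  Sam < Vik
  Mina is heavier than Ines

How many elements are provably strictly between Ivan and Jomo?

2

The relations place Ivan below Jomo. An element lies strictly between them when it is forced above Ivan and also forced below Jomo.
Above Ivan: {Amir, Soren, Dana, Vik, Mina}. Below Jomo: {Chen, Ines, Sam, Amir, Soren}.
Intersection: {Amir, Soren} — 2.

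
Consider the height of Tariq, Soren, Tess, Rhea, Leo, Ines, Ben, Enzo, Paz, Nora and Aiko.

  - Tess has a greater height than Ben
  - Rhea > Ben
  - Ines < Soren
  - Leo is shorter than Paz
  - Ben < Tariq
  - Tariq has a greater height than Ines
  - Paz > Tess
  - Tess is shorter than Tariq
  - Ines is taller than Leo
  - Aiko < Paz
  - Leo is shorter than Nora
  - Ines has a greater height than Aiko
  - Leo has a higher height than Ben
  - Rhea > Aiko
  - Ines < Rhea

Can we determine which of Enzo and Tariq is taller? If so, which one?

undetermined

Following every chain through Enzo: nothing is chained to Enzo.
Tariq is not reached, and no chain runs the other way from Tariq to Enzo.
So the given relations leave the order of Enzo and Tariq undetermined.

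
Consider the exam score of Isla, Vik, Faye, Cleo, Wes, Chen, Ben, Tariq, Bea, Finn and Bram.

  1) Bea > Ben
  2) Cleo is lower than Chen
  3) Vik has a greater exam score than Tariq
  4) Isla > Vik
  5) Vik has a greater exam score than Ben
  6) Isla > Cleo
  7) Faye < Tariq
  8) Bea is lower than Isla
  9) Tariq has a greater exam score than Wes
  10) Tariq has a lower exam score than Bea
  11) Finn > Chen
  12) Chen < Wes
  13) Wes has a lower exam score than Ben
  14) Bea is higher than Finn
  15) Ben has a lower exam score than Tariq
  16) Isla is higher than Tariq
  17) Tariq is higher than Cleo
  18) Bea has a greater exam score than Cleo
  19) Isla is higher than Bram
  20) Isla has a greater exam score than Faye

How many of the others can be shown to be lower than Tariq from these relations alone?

5

From Tariq the given relations immediately reach Cleo, Wes, Ben, Faye.
From those, Chen — 5 in total.
Nothing else is reachable below Tariq; 5 in all.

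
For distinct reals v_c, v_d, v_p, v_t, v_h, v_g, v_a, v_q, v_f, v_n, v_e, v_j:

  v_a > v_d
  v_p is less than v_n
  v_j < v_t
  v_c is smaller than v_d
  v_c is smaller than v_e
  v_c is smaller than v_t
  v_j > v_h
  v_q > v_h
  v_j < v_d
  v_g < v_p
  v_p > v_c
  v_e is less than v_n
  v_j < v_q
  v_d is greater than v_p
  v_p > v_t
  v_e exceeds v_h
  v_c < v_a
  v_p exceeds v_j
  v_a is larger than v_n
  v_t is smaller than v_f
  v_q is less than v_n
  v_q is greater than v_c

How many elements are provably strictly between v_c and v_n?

Chaining upward from v_c reaches: v_t, v_e, v_q, v_p, v_d, v_f, v_a.
Chaining downward from v_n reaches: v_g, v_h, v_j, v_t, v_e, v_q, v_p.
Strictly between v_c and v_n are those in both lists: v_t, v_e, v_q, v_p — 4 elements.

4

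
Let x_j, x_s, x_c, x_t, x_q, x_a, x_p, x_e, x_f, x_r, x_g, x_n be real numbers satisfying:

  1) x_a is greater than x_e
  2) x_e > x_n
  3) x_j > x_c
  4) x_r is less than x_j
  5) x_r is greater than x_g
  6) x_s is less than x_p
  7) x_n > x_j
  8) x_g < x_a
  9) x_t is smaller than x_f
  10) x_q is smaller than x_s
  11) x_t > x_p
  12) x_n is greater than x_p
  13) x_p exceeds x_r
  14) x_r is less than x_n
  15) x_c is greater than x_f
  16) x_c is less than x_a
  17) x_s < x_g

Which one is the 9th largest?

x_r

Chaining the given pairs: x_q < x_s < x_g < x_r < x_p < x_t < x_f < x_c < x_j < x_n < x_e < x_a.
Counting 9 from the largest end gives x_r.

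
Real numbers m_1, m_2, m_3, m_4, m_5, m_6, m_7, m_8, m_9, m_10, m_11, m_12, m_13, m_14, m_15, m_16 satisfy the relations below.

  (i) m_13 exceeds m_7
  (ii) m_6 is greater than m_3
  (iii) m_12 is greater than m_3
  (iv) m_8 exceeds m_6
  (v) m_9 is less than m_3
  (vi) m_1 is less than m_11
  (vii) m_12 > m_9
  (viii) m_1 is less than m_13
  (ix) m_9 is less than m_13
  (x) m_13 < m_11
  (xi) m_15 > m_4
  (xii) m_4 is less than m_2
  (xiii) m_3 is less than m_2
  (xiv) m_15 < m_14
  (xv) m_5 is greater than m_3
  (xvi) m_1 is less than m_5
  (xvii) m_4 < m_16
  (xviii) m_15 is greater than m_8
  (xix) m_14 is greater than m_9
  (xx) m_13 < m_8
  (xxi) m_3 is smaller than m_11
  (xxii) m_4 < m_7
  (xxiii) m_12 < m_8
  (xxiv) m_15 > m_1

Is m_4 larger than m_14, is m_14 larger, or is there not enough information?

Link the given pairs in sequence: m_4 < m_7; m_7 < m_13; m_13 < m_8; m_8 < m_15; m_15 < m_14.
Together: m_4 < m_7 < m_13 < m_8 < m_15 < m_14.
So m_14 is larger.

m_14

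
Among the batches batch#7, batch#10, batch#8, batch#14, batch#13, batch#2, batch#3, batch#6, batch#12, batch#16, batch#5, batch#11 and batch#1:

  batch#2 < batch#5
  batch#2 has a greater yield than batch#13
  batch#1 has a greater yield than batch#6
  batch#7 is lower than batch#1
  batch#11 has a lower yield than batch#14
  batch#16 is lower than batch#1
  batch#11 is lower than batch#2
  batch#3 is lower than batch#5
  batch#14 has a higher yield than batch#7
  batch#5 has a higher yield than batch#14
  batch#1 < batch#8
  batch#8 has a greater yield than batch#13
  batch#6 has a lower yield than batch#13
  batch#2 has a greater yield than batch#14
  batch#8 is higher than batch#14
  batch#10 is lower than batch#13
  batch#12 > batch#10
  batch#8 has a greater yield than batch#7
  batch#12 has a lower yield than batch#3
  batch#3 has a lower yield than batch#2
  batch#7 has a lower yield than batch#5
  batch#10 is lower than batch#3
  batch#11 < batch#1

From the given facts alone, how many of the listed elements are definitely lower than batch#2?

8

The elements the relations force below batch#2 are batch#10, batch#12, batch#6, batch#11, batch#7, batch#3, batch#14, batch#13 — no chain reaches any other.
That is 8.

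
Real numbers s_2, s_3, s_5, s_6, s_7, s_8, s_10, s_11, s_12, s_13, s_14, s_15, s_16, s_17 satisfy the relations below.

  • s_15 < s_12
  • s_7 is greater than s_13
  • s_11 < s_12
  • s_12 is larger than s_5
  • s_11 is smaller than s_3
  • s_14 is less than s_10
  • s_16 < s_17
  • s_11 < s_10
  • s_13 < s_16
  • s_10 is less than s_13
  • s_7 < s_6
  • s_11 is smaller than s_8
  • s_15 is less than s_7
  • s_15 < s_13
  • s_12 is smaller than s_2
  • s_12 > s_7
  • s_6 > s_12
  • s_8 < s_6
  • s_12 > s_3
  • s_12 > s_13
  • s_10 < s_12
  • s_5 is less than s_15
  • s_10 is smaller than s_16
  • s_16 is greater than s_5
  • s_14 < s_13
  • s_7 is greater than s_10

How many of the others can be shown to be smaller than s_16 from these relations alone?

From s_16 the given relations immediately reach s_5, s_10, s_13.
From those, s_14, s_11, s_15 — 6 in total.
Nothing else is reachable below s_16; 6 in all.

6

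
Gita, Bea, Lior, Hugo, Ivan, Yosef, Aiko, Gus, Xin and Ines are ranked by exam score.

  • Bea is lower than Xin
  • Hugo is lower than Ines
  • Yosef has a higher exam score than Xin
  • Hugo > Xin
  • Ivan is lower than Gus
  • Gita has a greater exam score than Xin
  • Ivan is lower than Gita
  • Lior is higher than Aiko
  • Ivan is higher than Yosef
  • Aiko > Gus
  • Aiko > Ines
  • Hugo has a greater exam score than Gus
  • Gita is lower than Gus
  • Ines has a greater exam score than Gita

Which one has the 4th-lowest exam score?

Ivan

Piecing the relations together gives one ordering: Bea < Xin < Yosef < Ivan < Gita < Gus < Hugo < Ines < Aiko < Lior.
Counting 4 from the smallest end gives Ivan.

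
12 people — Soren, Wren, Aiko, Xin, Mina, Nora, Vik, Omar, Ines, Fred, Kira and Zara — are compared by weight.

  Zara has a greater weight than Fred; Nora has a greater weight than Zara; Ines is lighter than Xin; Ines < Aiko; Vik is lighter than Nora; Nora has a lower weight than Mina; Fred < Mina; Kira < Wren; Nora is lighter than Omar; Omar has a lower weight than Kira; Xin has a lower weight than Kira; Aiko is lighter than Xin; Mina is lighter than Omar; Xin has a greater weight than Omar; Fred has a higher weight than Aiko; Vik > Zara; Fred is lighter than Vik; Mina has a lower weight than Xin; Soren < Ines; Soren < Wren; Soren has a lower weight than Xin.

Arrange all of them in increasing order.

Soren < Ines < Aiko < Fred < Zara < Vik < Nora < Mina < Omar < Xin < Kira < Wren

The consecutive links are each given: Soren < Ines; Ines < Aiko; Aiko < Fred; Fred < Zara; Zara < Vik; Vik < Nora; Nora < Mina; Mina < Omar; Omar < Xin; Xin < Kira; Kira < Wren.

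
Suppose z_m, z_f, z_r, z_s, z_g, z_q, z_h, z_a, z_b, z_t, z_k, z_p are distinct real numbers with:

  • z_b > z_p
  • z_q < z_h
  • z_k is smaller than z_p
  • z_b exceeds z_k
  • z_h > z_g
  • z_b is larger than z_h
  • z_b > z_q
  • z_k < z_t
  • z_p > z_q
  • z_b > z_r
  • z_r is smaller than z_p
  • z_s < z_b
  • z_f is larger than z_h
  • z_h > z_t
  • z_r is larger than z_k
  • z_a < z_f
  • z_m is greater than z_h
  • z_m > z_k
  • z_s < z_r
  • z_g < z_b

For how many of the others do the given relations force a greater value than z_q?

From z_q the given relations immediately reach z_h, z_p, z_b.
From those, z_f, z_m — 5 in total.
Nothing else is reachable above z_q; 5 in all.

5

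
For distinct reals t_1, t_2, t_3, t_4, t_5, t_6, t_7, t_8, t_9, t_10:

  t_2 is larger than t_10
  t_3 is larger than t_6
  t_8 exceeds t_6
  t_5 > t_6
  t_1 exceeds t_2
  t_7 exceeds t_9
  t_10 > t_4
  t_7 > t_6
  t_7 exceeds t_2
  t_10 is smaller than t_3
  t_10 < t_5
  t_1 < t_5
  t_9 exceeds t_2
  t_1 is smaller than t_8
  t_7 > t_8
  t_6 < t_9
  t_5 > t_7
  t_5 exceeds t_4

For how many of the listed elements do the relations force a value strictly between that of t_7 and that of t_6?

2

Chaining upward from t_6 reaches: t_9, t_8, t_5, t_3.
Chaining downward from t_7 reaches: t_4, t_10, t_2, t_9, t_1, t_8.
Strictly between t_6 and t_7 are those in both lists: t_9, t_8 — 2 elements.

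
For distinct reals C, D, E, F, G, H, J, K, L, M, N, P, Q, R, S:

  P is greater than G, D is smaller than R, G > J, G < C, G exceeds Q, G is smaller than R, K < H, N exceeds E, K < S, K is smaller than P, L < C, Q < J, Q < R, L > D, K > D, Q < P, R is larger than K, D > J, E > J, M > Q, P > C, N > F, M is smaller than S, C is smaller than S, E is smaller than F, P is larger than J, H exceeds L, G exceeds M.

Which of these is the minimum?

Chaining upward from Q: directly above it, J, M, G, R, P; then D, E, C, S; then F, L, K, N; then H.
That covers every other element, and nothing is given below Q, so Q is the minimum.

Q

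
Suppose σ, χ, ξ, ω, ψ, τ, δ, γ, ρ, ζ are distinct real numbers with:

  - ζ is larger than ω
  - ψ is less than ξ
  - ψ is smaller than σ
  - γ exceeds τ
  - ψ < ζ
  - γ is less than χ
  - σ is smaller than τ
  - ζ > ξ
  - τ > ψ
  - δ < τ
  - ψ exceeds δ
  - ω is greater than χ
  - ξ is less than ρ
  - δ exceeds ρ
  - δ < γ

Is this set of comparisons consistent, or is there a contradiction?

We have ψ < ξ stated directly, yet also ξ < ρ < δ < ψ by chaining the others — so ξ < ψ. Contradiction.

inconsistent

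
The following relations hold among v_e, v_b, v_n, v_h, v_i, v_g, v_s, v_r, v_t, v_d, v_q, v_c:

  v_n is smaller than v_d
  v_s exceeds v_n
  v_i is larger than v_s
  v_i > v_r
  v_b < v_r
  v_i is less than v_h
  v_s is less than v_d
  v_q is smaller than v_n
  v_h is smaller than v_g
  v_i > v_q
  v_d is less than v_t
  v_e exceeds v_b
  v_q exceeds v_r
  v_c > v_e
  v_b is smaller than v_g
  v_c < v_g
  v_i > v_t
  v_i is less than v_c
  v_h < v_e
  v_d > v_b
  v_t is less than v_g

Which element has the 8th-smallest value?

Chaining the given pairs: v_b < v_r < v_q < v_n < v_s < v_d < v_t < v_i < v_h < v_e < v_c < v_g.
Counting 8 from the smallest end gives v_i.

v_i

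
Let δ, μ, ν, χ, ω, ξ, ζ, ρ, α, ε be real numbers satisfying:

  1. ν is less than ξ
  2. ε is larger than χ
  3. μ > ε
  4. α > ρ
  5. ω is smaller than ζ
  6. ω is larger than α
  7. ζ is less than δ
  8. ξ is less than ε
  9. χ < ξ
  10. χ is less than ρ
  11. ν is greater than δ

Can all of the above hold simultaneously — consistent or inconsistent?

consistent

The single ordering χ < ρ < α < ω < ζ < δ < ν < ξ < ε < μ satisfies every listed relation, so no contradiction arises.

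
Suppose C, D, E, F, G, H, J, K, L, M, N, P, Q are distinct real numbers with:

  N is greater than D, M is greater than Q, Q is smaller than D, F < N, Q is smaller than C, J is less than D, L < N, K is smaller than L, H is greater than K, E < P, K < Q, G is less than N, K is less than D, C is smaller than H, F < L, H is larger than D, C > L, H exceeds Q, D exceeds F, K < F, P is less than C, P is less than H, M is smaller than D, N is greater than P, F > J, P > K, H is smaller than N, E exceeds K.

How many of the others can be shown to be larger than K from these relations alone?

The elements the relations force above K are Q, F, M, E, L, P, D, C, H, N — no chain reaches any other.
That is 10.

10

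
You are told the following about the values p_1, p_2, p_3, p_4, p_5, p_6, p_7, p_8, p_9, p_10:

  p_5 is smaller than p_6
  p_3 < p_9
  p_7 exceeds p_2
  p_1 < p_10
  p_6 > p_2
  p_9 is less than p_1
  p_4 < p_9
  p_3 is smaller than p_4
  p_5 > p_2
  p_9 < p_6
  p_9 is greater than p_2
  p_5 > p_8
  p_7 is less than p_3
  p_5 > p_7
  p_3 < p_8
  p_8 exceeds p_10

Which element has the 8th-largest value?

Piecing the relations together gives one ordering: p_2 < p_7 < p_3 < p_4 < p_9 < p_1 < p_10 < p_8 < p_5 < p_6.
The 8th largest is p_3.

p_3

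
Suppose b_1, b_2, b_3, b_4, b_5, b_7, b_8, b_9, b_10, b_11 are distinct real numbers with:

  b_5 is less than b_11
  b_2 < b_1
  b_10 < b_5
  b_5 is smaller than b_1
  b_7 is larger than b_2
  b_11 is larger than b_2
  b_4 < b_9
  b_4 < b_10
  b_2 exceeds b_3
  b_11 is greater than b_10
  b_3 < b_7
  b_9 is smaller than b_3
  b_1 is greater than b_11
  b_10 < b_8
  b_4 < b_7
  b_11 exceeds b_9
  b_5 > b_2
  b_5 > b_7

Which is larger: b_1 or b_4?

b_1

b_4 < b_9 and b_9 < b_3 give b_4 < b_3.
With b_3 < b_2: b_4 < b_9 < b_3 < b_2.
With b_2 < b_7: b_4 < b_9 < b_3 < b_2 < b_7.
Then b_7 < b_5 extends the chain to b_5.
With b_5 < b_11: b_4 < b_9 < b_3 < b_2 < b_7 < b_5 < b_11.
With b_11 < b_1: b_4 < b_9 < b_3 < b_2 < b_7 < b_5 < b_11 < b_1.
So b_4 < b_1; b_1 is the larger of the two.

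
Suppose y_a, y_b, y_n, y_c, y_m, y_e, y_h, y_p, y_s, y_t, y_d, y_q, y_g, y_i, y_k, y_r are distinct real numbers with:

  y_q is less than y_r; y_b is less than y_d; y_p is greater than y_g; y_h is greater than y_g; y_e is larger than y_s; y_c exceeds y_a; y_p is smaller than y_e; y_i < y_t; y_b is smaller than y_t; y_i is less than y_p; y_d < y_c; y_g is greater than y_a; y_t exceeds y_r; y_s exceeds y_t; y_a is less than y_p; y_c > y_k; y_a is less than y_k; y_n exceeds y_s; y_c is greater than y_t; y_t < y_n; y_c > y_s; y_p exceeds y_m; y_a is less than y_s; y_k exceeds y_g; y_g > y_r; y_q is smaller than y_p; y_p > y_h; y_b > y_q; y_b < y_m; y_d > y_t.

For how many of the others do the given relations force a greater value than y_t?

5

Directly above y_t: y_s, y_d, y_n, y_c.
One step further: y_e (5 so far).
Nothing else is reachable above y_t; 5 in all.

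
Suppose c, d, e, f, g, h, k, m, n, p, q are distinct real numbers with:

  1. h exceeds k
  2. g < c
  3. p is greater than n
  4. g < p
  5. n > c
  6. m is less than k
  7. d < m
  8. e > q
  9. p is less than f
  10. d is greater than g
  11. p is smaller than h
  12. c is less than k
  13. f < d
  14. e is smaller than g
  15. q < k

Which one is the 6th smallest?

p

Chaining the given pairs: q < e < g < c < n < p < f < d < m < k < h.
The 6th smallest is p.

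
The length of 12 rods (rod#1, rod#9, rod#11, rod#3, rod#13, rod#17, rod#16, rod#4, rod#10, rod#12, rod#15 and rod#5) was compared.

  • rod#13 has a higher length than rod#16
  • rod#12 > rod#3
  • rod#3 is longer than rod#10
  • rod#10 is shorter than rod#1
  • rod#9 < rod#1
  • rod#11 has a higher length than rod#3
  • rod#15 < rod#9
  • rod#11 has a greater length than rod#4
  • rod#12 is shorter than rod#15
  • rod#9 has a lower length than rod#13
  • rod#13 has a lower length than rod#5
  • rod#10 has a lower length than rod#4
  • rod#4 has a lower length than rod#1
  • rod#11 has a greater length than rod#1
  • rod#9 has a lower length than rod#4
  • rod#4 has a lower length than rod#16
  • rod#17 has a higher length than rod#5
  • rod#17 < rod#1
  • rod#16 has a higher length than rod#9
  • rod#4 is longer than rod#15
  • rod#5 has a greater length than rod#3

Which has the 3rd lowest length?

rod#12

Piecing the relations together gives one ordering: rod#10 < rod#3 < rod#12 < rod#15 < rod#9 < rod#4 < rod#16 < rod#13 < rod#5 < rod#17 < rod#1 < rod#11.
The 3rd smallest is rod#12.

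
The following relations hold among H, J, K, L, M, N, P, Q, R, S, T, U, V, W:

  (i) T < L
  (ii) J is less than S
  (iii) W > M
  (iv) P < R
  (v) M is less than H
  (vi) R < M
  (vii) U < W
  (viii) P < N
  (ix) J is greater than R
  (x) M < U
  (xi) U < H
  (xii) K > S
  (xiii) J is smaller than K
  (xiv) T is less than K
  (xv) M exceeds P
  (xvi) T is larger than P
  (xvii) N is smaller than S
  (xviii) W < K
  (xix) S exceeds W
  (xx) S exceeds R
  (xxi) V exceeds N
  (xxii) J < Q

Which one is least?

P

T is not least since P < T; N is not least since P < N; R is not least since P < R; V is not least since N < V; M is not least since P < M; U is not least since M < U; J is not least since R < J; Q is not least since J < Q; L is not least since T < L; W is not least since M < W; S is not least since N < S; K is not least since W < K; H is not least since M < H.
Only P has nothing below it, so P is the least.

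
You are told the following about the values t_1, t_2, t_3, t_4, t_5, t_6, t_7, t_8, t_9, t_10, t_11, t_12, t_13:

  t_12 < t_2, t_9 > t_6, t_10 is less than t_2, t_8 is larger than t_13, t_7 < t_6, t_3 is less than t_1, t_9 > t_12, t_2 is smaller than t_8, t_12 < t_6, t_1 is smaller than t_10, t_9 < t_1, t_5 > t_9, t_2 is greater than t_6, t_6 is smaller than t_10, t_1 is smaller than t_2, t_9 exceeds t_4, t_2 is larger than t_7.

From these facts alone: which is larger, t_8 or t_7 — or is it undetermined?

t_8

Following the relations from t_7: t_7 < t_6 < t_9 < t_1 < t_10 < t_2 < t_8.
So t_8 is larger.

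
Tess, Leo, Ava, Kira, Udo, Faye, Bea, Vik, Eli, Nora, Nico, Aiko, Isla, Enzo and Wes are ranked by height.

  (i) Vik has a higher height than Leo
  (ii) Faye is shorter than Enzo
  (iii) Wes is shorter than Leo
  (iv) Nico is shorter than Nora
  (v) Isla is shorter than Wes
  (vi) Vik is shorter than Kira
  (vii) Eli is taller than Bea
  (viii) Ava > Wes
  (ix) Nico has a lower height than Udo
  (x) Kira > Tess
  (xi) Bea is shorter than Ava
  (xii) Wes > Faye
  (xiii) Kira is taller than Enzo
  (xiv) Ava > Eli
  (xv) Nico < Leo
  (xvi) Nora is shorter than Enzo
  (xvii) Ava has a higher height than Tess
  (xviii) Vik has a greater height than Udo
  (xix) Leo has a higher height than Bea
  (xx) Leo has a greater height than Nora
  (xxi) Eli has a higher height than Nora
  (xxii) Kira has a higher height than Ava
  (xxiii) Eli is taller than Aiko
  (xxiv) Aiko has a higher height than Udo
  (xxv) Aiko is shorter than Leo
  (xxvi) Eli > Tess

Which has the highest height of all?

Kira

Bea is not greatest since Bea < Eli; Nico is not greatest since Nico < Udo; Isla is not greatest since Isla < Wes; Udo is not greatest since Udo < Aiko; Nora is not greatest since Nora < Leo; Faye is not greatest since Faye < Enzo; Tess is not greatest since Tess < Eli; Aiko is not greatest since Aiko < Leo; Wes is not greatest since Wes < Leo; Leo is not greatest since Leo < Vik; Enzo is not greatest since Enzo < Kira; Eli is not greatest since Eli < Ava; Vik is not greatest since Vik < Kira; Ava is not greatest since Ava < Kira.
Only Kira has nothing above it, so Kira is the highest height.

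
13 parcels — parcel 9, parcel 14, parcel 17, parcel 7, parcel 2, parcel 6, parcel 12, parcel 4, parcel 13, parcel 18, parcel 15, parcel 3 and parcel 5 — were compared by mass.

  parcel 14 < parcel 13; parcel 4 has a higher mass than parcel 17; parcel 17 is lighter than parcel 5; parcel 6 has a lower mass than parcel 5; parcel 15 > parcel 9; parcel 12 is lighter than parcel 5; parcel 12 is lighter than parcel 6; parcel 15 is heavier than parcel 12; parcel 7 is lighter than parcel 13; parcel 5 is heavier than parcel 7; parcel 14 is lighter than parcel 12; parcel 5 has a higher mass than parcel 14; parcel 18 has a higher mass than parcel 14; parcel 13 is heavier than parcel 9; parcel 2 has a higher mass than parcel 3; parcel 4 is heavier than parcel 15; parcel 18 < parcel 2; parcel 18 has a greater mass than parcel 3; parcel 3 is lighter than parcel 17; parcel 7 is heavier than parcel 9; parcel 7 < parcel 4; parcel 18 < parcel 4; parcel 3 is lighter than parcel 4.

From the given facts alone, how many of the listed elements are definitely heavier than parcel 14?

Directly above parcel 14: parcel 18, parcel 12, parcel 13, parcel 5.
One step further: parcel 15, parcel 6, parcel 2, parcel 4 (8 so far).
No other element is forced above parcel 14 by the given relations, so the count is 8.

8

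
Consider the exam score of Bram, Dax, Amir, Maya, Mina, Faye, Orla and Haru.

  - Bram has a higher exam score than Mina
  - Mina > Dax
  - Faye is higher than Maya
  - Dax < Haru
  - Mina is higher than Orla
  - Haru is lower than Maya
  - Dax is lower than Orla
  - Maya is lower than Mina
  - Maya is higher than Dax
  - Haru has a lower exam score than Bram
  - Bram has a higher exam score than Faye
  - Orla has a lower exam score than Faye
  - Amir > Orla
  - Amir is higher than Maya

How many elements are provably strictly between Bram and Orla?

The relations place Orla below Bram. An element lies strictly between them when it is forced above Orla and also forced below Bram.
Above Orla: {Amir, Mina, Faye}. Below Bram: {Dax, Haru, Maya, Mina, Faye}.
Intersection: {Mina, Faye} — 2.

2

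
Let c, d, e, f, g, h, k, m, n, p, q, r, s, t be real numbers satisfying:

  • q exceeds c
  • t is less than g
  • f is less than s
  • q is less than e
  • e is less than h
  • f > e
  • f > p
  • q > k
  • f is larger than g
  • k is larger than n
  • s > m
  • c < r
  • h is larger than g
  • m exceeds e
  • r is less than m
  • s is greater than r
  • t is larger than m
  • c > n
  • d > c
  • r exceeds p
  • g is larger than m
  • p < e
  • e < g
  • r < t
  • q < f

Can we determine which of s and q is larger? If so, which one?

Chaining the given relations: q < e < m < t < g < f < s.
So s is larger.

s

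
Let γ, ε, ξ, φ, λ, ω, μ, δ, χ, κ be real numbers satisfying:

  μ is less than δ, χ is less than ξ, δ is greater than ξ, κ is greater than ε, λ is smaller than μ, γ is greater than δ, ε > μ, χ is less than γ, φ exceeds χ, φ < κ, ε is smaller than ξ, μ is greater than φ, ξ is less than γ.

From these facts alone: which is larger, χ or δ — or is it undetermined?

Link the given pairs in sequence: χ < φ; φ < μ; μ < ε; ε < ξ; ξ < δ.
Together: χ < φ < μ < ε < ξ < δ.
So δ is larger.

δ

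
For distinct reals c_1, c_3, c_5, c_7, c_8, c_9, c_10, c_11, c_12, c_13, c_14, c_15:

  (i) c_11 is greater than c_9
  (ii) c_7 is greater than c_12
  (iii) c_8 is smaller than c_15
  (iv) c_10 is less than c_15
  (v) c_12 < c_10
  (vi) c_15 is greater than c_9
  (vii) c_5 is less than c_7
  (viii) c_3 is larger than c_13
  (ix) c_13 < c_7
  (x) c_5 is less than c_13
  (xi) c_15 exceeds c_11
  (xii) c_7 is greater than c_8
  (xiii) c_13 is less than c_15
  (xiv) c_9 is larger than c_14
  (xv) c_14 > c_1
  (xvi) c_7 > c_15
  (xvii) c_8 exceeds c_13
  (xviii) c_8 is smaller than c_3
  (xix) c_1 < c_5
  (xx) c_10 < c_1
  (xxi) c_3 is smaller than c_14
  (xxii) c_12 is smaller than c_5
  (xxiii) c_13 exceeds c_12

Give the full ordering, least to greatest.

c_12 < c_10 < c_1 < c_5 < c_13 < c_8 < c_3 < c_14 < c_9 < c_11 < c_15 < c_7

The consecutive links are each given: c_12 < c_10; c_10 < c_1; c_1 < c_5; c_5 < c_13; c_13 < c_8; c_8 < c_3; c_3 < c_14; c_14 < c_9; c_9 < c_11; c_11 < c_15; c_15 < c_7.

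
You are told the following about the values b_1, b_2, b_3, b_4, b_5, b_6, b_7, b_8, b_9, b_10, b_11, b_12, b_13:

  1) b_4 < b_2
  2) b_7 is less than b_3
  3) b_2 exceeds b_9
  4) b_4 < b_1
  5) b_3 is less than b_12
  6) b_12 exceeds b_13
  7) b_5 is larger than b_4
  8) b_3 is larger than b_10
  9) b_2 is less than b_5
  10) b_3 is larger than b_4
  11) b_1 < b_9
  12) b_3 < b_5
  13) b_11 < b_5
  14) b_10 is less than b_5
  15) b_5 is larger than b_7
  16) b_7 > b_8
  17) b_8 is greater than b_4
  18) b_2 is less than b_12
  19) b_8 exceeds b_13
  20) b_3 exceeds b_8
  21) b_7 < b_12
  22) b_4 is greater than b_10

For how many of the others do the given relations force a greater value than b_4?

8

The elements the relations force above b_4 are b_8, b_7, b_1, b_3, b_9, b_2, b_5, b_12 — no chain reaches any other.
That is 8.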